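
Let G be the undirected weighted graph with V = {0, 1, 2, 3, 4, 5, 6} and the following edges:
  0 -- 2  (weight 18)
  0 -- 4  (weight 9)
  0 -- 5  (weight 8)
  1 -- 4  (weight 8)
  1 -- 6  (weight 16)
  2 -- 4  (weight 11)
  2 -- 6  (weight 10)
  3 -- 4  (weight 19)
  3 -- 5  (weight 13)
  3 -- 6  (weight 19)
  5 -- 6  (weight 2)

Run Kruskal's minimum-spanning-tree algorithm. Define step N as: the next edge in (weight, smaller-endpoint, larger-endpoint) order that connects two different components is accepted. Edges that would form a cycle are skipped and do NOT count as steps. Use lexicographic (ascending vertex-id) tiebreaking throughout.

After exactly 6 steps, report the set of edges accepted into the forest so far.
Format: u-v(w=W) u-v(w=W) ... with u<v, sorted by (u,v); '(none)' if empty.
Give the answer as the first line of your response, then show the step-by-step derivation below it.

0-4(w=9) 0-5(w=8) 1-4(w=8) 2-6(w=10) 3-5(w=13) 5-6(w=2)

step 1: add edge 5-6 (w=2); MST = {5-6(w=2)}
step 2: add edge 0-5 (w=8); MST = {0-5(w=8) 5-6(w=2)}
step 3: add edge 1-4 (w=8); MST = {0-5(w=8) 1-4(w=8) 5-6(w=2)}
step 4: add edge 0-4 (w=9); MST = {0-4(w=9) 0-5(w=8) 1-4(w=8) 5-6(w=2)}
step 5: add edge 2-6 (w=10); MST = {0-4(w=9) 0-5(w=8) 1-4(w=8) 2-6(w=10) 5-6(w=2)}
step 6: add edge 3-5 (w=13); MST = {0-4(w=9) 0-5(w=8) 1-4(w=8) 2-6(w=10) 3-5(w=13) 5-6(w=2)}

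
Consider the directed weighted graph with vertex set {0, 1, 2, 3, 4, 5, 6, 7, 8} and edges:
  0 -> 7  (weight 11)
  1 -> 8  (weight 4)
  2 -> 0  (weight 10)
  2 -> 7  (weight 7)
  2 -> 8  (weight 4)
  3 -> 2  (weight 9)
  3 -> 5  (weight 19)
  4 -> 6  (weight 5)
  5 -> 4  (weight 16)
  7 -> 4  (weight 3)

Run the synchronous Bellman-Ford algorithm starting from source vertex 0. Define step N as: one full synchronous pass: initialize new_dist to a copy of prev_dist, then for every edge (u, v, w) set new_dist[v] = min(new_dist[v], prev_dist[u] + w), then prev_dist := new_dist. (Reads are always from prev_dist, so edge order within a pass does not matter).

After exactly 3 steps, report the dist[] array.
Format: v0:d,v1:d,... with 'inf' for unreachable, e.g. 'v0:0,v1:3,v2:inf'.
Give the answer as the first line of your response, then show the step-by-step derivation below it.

v0:0,v1:inf,v2:inf,v3:inf,v4:14,v5:inf,v6:19,v7:11,v8:inf

step 1: dist = v0:0,v1:inf,v2:inf,v3:inf,v4:inf,v5:inf,v6:inf,v7:11,v8:inf
step 2: dist = v0:0,v1:inf,v2:inf,v3:inf,v4:14,v5:inf,v6:inf,v7:11,v8:inf
step 3: dist = v0:0,v1:inf,v2:inf,v3:inf,v4:14,v5:inf,v6:19,v7:11,v8:inf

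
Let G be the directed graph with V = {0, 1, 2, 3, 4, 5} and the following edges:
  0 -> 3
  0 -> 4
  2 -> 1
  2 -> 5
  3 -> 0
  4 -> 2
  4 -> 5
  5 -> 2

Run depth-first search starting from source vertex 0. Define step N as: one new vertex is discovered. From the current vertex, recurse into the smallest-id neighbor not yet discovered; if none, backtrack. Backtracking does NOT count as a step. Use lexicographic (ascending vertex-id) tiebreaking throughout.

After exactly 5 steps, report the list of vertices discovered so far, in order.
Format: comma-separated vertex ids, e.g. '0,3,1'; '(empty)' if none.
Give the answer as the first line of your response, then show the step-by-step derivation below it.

0,3,4,2,1

step 1: discover 0; path=0; order=0
step 2: discover 3; path=0>3; order=0,3
step 3: discover 4; path=0>4; order=0,3,4
step 4: discover 2; path=0>4>2; order=0,3,4,2
step 5: discover 1; path=0>4>2>1; order=0,3,4,2,1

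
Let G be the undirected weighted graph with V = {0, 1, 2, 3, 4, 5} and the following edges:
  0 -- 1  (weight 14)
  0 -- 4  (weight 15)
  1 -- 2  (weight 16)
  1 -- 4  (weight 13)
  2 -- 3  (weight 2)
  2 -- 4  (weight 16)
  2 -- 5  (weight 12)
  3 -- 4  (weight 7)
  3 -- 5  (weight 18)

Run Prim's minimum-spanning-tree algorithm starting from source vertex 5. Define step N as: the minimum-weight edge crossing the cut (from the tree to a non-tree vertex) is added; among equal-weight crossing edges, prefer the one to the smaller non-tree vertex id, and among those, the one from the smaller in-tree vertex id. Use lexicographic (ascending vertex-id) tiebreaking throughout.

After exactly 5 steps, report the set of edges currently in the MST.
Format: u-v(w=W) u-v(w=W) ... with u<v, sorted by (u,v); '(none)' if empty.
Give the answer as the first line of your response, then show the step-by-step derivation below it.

0-1(w=14) 1-4(w=13) 2-3(w=2) 2-5(w=12) 3-4(w=7)

step 1: add edge 2-5 (w=12); MST = {2-5(w=12)}
step 2: add edge 2-3 (w=2); MST = {2-3(w=2) 2-5(w=12)}
step 3: add edge 3-4 (w=7); MST = {2-3(w=2) 2-5(w=12) 3-4(w=7)}
step 4: add edge 1-4 (w=13); MST = {1-4(w=13) 2-3(w=2) 2-5(w=12) 3-4(w=7)}
step 5: add edge 0-1 (w=14); MST = {0-1(w=14) 1-4(w=13) 2-3(w=2) 2-5(w=12) 3-4(w=7)}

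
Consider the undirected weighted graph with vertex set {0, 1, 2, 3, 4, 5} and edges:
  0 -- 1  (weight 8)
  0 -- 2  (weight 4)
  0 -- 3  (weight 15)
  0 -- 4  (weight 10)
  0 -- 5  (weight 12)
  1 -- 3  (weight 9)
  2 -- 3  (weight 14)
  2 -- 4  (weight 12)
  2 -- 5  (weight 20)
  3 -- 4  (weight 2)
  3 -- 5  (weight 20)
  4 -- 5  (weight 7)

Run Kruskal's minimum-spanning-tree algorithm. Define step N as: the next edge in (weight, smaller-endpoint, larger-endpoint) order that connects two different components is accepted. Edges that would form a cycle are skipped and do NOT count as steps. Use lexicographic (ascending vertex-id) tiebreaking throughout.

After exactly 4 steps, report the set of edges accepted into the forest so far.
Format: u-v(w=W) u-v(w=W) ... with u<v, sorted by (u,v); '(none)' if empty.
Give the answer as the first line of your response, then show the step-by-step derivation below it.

0-1(w=8) 0-2(w=4) 3-4(w=2) 4-5(w=7)

step 1: add edge 3-4 (w=2); MST = {3-4(w=2)}
step 2: add edge 0-2 (w=4); MST = {0-2(w=4) 3-4(w=2)}
step 3: add edge 4-5 (w=7); MST = {0-2(w=4) 3-4(w=2) 4-5(w=7)}
step 4: add edge 0-1 (w=8); MST = {0-1(w=8) 0-2(w=4) 3-4(w=2) 4-5(w=7)}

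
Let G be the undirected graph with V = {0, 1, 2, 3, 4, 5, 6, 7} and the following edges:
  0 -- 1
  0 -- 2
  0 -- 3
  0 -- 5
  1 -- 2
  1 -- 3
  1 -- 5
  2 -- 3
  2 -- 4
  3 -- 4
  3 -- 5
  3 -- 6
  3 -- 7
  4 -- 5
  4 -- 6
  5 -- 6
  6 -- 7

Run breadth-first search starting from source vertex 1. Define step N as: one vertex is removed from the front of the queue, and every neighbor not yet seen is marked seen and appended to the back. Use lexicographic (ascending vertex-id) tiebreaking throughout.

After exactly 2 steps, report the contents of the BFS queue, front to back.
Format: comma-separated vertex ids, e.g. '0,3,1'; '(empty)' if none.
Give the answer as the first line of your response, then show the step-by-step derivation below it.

2,3,5

step 1: dequeue 1; queue=[0,2,3,5]; order=1
step 2: dequeue 0; queue=[2,3,5]; order=1,0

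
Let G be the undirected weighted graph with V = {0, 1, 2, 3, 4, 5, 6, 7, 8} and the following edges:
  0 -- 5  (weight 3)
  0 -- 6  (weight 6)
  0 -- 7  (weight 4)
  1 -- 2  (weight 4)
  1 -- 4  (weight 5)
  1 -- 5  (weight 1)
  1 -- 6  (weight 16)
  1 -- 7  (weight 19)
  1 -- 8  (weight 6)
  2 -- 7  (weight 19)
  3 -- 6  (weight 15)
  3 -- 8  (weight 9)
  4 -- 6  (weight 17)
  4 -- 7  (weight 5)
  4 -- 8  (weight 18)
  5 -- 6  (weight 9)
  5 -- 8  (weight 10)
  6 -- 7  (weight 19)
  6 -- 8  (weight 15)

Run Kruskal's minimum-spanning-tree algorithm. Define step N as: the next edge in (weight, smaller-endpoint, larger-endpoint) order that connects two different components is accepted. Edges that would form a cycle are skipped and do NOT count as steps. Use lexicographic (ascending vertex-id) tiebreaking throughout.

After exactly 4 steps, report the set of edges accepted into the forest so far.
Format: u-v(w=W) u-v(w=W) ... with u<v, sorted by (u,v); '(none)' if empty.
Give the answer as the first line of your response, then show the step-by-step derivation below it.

0-5(w=3) 0-7(w=4) 1-2(w=4) 1-5(w=1)

step 1: add edge 1-5 (w=1); MST = {1-5(w=1)}
step 2: add edge 0-5 (w=3); MST = {0-5(w=3) 1-5(w=1)}
step 3: add edge 0-7 (w=4); MST = {0-5(w=3) 0-7(w=4) 1-5(w=1)}
step 4: add edge 1-2 (w=4); MST = {0-5(w=3) 0-7(w=4) 1-2(w=4) 1-5(w=1)}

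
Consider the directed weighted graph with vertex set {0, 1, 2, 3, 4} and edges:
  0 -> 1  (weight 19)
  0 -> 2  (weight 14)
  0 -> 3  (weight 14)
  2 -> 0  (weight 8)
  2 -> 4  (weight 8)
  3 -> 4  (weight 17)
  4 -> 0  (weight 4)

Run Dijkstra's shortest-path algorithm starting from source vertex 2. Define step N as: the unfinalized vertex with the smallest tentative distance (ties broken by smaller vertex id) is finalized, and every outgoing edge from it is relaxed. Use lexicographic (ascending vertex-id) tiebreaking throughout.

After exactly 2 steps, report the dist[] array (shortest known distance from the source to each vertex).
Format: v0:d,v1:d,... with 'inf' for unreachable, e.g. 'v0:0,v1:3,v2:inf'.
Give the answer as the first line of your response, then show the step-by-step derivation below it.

v0:8,v1:27,v2:0,v3:22,v4:8

step 1: dist = v0:8,v1:inf,v2:0,v3:inf,v4:8
step 2: dist = v0:8,v1:27,v2:0,v3:22,v4:8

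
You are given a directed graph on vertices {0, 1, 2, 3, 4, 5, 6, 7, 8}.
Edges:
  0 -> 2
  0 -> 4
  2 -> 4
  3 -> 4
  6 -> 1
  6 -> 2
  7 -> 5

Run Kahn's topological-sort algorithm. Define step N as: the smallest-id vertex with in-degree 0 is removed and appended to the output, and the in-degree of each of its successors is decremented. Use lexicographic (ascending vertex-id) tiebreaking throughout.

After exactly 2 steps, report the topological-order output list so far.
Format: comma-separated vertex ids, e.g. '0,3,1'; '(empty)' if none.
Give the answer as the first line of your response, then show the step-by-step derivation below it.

0,3

step 1: output 0; order=[0]; indeg=(0,1,1,0,2,1,0,0,0)
step 2: output 3; order=[0,3]; indeg=(0,1,1,0,1,1,0,0,0)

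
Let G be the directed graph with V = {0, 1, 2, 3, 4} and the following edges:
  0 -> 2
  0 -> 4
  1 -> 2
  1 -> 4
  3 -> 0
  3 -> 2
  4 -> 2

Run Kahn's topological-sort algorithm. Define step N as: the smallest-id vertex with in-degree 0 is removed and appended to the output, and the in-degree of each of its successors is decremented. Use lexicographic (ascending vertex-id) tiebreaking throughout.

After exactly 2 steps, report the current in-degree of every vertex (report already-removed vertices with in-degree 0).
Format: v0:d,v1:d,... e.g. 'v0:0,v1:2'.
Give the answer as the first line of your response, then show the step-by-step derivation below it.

v0:0,v1:0,v2:2,v3:0,v4:1

step 1: output 1; order=[1]; indeg=(1,0,3,0,1)
step 2: output 3; order=[1,3]; indeg=(0,0,2,0,1)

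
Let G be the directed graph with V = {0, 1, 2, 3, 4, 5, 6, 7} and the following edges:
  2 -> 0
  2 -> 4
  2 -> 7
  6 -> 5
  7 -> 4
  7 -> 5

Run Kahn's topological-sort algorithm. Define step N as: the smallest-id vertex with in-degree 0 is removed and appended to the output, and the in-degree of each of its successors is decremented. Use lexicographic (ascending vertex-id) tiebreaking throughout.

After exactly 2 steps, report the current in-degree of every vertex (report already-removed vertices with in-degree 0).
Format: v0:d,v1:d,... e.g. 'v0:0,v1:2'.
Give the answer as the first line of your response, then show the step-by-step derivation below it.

v0:0,v1:0,v2:0,v3:0,v4:1,v5:2,v6:0,v7:0

step 1: output 1; order=[1]; indeg=(1,0,0,0,2,2,0,1)
step 2: output 2; order=[1,2]; indeg=(0,0,0,0,1,2,0,0)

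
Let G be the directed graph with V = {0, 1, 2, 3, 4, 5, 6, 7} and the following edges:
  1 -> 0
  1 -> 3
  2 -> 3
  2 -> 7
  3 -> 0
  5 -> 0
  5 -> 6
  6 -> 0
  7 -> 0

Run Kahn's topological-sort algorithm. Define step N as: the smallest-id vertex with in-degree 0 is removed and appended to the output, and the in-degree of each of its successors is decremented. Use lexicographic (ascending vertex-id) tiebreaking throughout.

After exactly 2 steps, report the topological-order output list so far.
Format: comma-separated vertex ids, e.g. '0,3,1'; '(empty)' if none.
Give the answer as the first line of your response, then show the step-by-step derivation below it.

1,2

step 1: output 1; order=[1]; indeg=(4,0,0,1,0,0,1,1)
step 2: output 2; order=[1,2]; indeg=(4,0,0,0,0,0,1,0)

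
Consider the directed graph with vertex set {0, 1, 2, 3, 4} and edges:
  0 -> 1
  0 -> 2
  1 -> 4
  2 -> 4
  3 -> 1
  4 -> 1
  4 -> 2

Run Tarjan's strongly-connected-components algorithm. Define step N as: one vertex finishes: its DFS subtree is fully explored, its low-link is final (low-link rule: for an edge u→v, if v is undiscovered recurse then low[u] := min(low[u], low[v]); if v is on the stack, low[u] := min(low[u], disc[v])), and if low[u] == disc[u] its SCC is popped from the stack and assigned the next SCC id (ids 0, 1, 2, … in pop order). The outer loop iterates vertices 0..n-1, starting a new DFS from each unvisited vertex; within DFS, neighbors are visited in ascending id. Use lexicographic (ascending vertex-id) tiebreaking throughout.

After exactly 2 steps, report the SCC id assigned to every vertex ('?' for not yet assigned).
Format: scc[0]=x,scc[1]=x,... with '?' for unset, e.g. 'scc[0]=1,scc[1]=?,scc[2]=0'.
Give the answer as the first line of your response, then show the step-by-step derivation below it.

scc[0]=?,scc[1]=?,scc[2]=?,scc[3]=?,scc[4]=?

step 1: low=(low[0]=0,low[1]=1,low[2]=2,low[3]=?,low[4]=1); scc=(scc[0]=?,scc[1]=?,scc[2]=?,scc[3]=?,scc[4]=?)
step 2: low=(low[0]=0,low[1]=1,low[2]=2,low[3]=?,low[4]=1); scc=(scc[0]=?,scc[1]=?,scc[2]=?,scc[3]=?,scc[4]=?)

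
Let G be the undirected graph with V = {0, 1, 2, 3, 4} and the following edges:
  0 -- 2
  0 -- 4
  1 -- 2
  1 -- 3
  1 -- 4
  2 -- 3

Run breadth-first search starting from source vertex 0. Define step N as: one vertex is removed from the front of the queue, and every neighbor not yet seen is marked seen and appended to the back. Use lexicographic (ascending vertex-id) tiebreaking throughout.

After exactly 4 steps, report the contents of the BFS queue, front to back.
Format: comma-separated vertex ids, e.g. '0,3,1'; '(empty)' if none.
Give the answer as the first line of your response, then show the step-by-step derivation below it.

3

step 1: dequeue 0; queue=[2,4]; order=0
step 2: dequeue 2; queue=[4,1,3]; order=0,2
step 3: dequeue 4; queue=[1,3]; order=0,2,4
step 4: dequeue 1; queue=[3]; order=0,2,4,1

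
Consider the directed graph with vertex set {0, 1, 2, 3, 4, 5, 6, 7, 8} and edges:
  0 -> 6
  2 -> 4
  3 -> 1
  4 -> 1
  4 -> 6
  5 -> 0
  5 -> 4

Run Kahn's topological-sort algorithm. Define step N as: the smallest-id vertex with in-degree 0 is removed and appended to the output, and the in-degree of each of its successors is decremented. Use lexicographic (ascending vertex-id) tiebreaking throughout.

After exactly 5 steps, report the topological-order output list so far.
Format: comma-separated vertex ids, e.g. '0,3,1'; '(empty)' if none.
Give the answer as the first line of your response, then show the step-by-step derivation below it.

2,3,5,0,4

step 1: output 2; order=[2]; indeg=(1,2,0,0,1,0,2,0,0)
step 2: output 3; order=[2,3]; indeg=(1,1,0,0,1,0,2,0,0)
step 3: output 5; order=[2,3,5]; indeg=(0,1,0,0,0,0,2,0,0)
step 4: output 0; order=[2,3,5,0]; indeg=(0,1,0,0,0,0,1,0,0)
step 5: output 4; order=[2,3,5,0,4]; indeg=(0,0,0,0,0,0,0,0,0)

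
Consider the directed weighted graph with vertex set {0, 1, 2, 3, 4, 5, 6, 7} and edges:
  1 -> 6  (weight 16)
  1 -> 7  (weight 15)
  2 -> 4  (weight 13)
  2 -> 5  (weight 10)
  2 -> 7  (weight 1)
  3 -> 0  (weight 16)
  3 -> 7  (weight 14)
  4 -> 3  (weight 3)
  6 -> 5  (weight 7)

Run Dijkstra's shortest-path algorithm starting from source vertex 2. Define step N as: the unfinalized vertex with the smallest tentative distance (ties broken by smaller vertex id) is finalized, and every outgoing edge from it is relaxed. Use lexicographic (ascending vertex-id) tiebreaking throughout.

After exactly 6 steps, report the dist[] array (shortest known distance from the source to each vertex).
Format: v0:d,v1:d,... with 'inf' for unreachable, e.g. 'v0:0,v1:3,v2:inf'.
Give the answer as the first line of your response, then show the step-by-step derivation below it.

v0:32,v1:inf,v2:0,v3:16,v4:13,v5:10,v6:inf,v7:1

step 1: dist = v0:inf,v1:inf,v2:0,v3:inf,v4:13,v5:10,v6:inf,v7:1
step 2: dist = v0:inf,v1:inf,v2:0,v3:inf,v4:13,v5:10,v6:inf,v7:1
step 3: dist = v0:inf,v1:inf,v2:0,v3:inf,v4:13,v5:10,v6:inf,v7:1
step 4: dist = v0:inf,v1:inf,v2:0,v3:16,v4:13,v5:10,v6:inf,v7:1
step 5: dist = v0:32,v1:inf,v2:0,v3:16,v4:13,v5:10,v6:inf,v7:1
step 6: dist = v0:32,v1:inf,v2:0,v3:16,v4:13,v5:10,v6:inf,v7:1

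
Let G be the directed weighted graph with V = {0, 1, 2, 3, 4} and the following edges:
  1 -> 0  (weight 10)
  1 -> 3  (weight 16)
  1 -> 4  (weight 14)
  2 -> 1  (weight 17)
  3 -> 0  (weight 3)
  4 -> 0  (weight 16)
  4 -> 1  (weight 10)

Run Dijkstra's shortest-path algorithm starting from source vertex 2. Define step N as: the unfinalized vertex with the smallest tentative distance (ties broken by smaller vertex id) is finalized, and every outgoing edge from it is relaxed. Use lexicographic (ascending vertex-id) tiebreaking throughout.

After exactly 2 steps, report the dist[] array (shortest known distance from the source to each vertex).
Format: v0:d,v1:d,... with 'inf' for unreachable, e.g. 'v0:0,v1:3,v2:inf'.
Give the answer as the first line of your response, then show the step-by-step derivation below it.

v0:27,v1:17,v2:0,v3:33,v4:31

step 1: dist = v0:inf,v1:17,v2:0,v3:inf,v4:inf
step 2: dist = v0:27,v1:17,v2:0,v3:33,v4:31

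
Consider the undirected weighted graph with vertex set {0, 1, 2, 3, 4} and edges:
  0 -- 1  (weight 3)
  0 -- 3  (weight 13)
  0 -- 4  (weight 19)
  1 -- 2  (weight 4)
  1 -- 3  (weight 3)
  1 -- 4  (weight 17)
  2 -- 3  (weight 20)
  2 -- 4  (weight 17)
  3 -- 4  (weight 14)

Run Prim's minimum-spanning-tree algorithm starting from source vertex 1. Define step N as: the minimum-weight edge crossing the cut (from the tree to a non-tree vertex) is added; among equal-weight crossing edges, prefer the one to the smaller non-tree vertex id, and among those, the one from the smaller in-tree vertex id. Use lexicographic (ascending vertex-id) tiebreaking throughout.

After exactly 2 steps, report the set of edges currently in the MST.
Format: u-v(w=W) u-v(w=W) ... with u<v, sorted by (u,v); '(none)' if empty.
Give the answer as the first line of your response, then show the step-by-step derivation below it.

0-1(w=3) 1-3(w=3)

step 1: add edge 0-1 (w=3); MST = {0-1(w=3)}
step 2: add edge 1-3 (w=3); MST = {0-1(w=3) 1-3(w=3)}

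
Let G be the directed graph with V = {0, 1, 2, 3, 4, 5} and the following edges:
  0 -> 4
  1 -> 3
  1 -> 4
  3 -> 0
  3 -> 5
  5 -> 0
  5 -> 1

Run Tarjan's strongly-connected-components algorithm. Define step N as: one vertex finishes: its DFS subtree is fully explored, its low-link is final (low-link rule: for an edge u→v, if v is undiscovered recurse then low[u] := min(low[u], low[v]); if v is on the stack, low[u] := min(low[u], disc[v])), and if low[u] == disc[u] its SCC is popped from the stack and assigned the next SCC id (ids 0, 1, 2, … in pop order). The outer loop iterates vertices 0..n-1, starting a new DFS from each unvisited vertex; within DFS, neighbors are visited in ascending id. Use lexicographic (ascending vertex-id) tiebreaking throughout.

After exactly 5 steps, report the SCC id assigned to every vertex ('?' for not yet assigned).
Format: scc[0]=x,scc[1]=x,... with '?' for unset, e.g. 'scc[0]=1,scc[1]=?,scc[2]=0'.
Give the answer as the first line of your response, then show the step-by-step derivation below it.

scc[0]=1,scc[1]=2,scc[2]=?,scc[3]=2,scc[4]=0,scc[5]=2

step 1: low=(low[0]=0,low[1]=?,low[2]=?,low[3]=?,low[4]=1,low[5]=?); scc=(scc[0]=?,scc[1]=?,scc[2]=?,scc[3]=?,scc[4]=0,scc[5]=?)
step 2: low=(low[0]=0,low[1]=?,low[2]=?,low[3]=?,low[4]=1,low[5]=?); scc=(scc[0]=1,scc[1]=?,scc[2]=?,scc[3]=?,scc[4]=0,scc[5]=?)
step 3: low=(low[0]=0,low[1]=2,low[2]=?,low[3]=3,low[4]=1,low[5]=2); scc=(scc[0]=1,scc[1]=?,scc[2]=?,scc[3]=?,scc[4]=0,scc[5]=?)
step 4: low=(low[0]=0,low[1]=2,low[2]=?,low[3]=2,low[4]=1,low[5]=2); scc=(scc[0]=1,scc[1]=?,scc[2]=?,scc[3]=?,scc[4]=0,scc[5]=?)
step 5: low=(low[0]=0,low[1]=2,low[2]=?,low[3]=2,low[4]=1,low[5]=2); scc=(scc[0]=1,scc[1]=2,scc[2]=?,scc[3]=2,scc[4]=0,scc[5]=2)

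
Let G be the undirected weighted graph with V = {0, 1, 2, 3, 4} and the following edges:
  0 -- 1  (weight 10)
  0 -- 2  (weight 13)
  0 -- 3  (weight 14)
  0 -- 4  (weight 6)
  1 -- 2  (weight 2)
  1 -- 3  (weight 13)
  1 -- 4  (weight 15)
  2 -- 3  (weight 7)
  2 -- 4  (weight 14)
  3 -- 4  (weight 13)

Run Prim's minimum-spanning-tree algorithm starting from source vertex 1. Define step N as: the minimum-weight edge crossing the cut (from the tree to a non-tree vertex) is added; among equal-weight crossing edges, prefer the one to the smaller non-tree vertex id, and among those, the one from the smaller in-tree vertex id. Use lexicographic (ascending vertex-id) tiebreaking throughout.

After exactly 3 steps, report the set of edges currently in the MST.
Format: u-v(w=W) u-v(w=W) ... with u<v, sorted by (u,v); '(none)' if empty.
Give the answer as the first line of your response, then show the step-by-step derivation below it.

0-1(w=10) 1-2(w=2) 2-3(w=7)

step 1: add edge 1-2 (w=2); MST = {1-2(w=2)}
step 2: add edge 2-3 (w=7); MST = {1-2(w=2) 2-3(w=7)}
step 3: add edge 0-1 (w=10); MST = {0-1(w=10) 1-2(w=2) 2-3(w=7)}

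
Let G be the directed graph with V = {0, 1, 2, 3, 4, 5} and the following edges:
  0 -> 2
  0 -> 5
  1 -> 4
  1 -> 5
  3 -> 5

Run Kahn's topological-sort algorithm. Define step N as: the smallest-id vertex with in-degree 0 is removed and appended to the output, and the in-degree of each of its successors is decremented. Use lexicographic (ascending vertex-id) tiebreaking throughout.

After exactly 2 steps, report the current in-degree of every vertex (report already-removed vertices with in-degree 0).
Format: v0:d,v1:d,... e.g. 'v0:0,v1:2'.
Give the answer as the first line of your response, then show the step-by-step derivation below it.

v0:0,v1:0,v2:0,v3:0,v4:0,v5:1

step 1: output 0; order=[0]; indeg=(0,0,0,0,1,2)
step 2: output 1; order=[0,1]; indeg=(0,0,0,0,0,1)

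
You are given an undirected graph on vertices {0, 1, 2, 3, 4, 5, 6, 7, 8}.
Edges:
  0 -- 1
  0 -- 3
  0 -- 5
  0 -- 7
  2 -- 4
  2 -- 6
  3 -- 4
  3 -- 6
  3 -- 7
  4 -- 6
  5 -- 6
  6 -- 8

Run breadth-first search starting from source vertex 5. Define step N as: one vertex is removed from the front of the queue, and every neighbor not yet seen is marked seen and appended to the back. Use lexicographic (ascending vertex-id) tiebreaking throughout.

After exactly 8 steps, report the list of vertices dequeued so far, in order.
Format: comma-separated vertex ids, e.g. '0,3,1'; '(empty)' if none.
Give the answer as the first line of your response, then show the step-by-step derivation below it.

5,0,6,1,3,7,2,4

step 1: dequeue 5; queue=[0,6]; order=5
step 2: dequeue 0; queue=[6,1,3,7]; order=5,0
step 3: dequeue 6; queue=[1,3,7,2,4,8]; order=5,0,6
step 4: dequeue 1; queue=[3,7,2,4,8]; order=5,0,6,1
step 5: dequeue 3; queue=[7,2,4,8]; order=5,0,6,1,3
step 6: dequeue 7; queue=[2,4,8]; order=5,0,6,1,3,7
step 7: dequeue 2; queue=[4,8]; order=5,0,6,1,3,7,2
step 8: dequeue 4; queue=[8]; order=5,0,6,1,3,7,2,4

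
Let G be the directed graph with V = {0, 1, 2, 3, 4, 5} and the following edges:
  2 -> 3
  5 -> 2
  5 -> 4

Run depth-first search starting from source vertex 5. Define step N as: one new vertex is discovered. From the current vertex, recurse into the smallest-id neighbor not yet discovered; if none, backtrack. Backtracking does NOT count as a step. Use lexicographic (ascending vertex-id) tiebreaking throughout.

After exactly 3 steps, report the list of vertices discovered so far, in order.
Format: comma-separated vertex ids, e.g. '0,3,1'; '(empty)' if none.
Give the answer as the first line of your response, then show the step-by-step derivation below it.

5,2,3

step 1: discover 5; path=5; order=5
step 2: discover 2; path=5>2; order=5,2
step 3: discover 3; path=5>2>3; order=5,2,3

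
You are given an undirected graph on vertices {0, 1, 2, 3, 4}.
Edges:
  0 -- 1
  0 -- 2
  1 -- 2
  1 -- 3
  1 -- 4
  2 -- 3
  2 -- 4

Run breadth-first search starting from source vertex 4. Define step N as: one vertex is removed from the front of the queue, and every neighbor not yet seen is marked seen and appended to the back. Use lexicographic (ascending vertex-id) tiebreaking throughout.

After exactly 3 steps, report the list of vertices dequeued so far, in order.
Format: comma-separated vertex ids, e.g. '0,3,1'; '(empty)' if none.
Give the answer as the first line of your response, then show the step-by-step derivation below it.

4,1,2

step 1: dequeue 4; queue=[1,2]; order=4
step 2: dequeue 1; queue=[2,0,3]; order=4,1
step 3: dequeue 2; queue=[0,3]; order=4,1,2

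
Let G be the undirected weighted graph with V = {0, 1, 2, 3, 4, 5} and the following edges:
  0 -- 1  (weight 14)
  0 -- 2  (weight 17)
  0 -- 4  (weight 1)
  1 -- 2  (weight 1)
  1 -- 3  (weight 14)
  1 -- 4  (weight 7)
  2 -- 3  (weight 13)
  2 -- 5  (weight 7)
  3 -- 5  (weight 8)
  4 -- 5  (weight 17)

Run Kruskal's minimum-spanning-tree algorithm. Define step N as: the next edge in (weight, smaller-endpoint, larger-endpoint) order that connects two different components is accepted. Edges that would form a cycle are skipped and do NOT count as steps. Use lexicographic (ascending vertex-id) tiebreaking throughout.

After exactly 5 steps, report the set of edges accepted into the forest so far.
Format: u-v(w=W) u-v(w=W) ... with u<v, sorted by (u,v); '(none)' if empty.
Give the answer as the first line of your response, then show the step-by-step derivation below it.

0-4(w=1) 1-2(w=1) 1-4(w=7) 2-5(w=7) 3-5(w=8)

step 1: add edge 0-4 (w=1); MST = {0-4(w=1)}
step 2: add edge 1-2 (w=1); MST = {0-4(w=1) 1-2(w=1)}
step 3: add edge 1-4 (w=7); MST = {0-4(w=1) 1-2(w=1) 1-4(w=7)}
step 4: add edge 2-5 (w=7); MST = {0-4(w=1) 1-2(w=1) 1-4(w=7) 2-5(w=7)}
step 5: add edge 3-5 (w=8); MST = {0-4(w=1) 1-2(w=1) 1-4(w=7) 2-5(w=7) 3-5(w=8)}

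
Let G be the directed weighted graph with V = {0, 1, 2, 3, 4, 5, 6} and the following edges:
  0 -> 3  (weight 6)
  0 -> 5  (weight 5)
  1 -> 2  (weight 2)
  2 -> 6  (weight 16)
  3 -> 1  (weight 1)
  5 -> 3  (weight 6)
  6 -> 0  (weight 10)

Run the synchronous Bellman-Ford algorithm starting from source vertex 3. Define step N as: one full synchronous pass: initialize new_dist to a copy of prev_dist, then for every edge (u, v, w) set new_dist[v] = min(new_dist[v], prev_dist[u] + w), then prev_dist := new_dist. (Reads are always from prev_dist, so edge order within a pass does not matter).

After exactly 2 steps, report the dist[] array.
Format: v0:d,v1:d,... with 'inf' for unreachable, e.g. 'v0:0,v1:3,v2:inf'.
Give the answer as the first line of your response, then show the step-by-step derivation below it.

v0:inf,v1:1,v2:3,v3:0,v4:inf,v5:inf,v6:inf

step 1: dist = v0:inf,v1:1,v2:inf,v3:0,v4:inf,v5:inf,v6:inf
step 2: dist = v0:inf,v1:1,v2:3,v3:0,v4:inf,v5:inf,v6:inf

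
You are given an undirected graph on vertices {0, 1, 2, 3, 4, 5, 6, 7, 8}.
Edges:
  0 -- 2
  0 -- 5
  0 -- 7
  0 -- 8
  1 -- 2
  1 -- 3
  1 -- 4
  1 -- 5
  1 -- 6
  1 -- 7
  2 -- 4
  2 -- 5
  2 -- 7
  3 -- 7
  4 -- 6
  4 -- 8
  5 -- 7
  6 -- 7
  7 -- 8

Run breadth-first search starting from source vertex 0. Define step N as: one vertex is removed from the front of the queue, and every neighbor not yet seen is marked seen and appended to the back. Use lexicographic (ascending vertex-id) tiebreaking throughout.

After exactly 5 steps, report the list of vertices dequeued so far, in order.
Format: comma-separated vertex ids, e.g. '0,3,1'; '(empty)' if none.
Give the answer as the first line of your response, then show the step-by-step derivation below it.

0,2,5,7,8

step 1: dequeue 0; queue=[2,5,7,8]; order=0
step 2: dequeue 2; queue=[5,7,8,1,4]; order=0,2
step 3: dequeue 5; queue=[7,8,1,4]; order=0,2,5
step 4: dequeue 7; queue=[8,1,4,3,6]; order=0,2,5,7
step 5: dequeue 8; queue=[1,4,3,6]; order=0,2,5,7,8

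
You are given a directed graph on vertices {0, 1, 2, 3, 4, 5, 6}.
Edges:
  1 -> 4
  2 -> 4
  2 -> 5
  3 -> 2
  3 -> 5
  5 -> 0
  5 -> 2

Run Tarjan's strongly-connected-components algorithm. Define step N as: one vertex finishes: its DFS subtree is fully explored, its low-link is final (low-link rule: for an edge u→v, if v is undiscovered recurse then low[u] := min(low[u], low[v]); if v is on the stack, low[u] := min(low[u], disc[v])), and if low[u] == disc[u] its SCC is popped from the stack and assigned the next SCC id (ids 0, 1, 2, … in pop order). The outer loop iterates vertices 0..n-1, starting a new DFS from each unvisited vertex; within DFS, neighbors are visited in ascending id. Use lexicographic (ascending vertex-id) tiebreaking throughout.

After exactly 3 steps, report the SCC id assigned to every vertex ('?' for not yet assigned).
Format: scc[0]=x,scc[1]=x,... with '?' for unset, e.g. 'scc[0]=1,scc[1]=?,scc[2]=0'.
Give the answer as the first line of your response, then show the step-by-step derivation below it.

scc[0]=0,scc[1]=2,scc[2]=?,scc[3]=?,scc[4]=1,scc[5]=?,scc[6]=?

step 1: low=(low[0]=0,low[1]=?,low[2]=?,low[3]=?,low[4]=?,low[5]=?,low[6]=?); scc=(scc[0]=0,scc[1]=?,scc[2]=?,scc[3]=?,scc[4]=?,scc[5]=?,scc[6]=?)
step 2: low=(low[0]=0,low[1]=1,low[2]=?,low[3]=?,low[4]=2,low[5]=?,low[6]=?); scc=(scc[0]=0,scc[1]=?,scc[2]=?,scc[3]=?,scc[4]=1,scc[5]=?,scc[6]=?)
step 3: low=(low[0]=0,low[1]=1,low[2]=?,low[3]=?,low[4]=2,low[5]=?,low[6]=?); scc=(scc[0]=0,scc[1]=2,scc[2]=?,scc[3]=?,scc[4]=1,scc[5]=?,scc[6]=?)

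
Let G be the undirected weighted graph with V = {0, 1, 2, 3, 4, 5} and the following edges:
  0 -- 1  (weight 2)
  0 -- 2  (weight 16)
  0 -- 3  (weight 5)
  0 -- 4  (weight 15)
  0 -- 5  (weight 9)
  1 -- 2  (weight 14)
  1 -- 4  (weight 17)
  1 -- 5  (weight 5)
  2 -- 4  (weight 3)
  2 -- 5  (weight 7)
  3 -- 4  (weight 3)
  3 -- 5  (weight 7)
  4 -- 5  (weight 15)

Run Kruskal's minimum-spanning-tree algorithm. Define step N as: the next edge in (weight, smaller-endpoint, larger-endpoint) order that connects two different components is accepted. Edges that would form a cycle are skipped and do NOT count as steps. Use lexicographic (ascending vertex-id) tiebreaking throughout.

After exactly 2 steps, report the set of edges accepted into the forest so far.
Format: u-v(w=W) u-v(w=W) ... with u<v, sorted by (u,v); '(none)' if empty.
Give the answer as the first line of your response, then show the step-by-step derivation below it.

0-1(w=2) 2-4(w=3)

step 1: add edge 0-1 (w=2); MST = {0-1(w=2)}
step 2: add edge 2-4 (w=3); MST = {0-1(w=2) 2-4(w=3)}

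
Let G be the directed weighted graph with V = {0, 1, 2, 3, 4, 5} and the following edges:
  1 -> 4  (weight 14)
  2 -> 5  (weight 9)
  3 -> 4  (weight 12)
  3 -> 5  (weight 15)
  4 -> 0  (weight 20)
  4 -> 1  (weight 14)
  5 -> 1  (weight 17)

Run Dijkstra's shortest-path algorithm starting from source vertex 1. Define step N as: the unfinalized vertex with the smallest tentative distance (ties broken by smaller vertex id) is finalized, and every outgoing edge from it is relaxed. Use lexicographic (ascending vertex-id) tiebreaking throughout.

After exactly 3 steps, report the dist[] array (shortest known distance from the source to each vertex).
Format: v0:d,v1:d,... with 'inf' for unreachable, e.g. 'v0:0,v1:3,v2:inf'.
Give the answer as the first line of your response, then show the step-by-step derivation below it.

v0:34,v1:0,v2:inf,v3:inf,v4:14,v5:inf

step 1: dist = v0:inf,v1:0,v2:inf,v3:inf,v4:14,v5:inf
step 2: dist = v0:34,v1:0,v2:inf,v3:inf,v4:14,v5:inf
step 3: dist = v0:34,v1:0,v2:inf,v3:inf,v4:14,v5:inf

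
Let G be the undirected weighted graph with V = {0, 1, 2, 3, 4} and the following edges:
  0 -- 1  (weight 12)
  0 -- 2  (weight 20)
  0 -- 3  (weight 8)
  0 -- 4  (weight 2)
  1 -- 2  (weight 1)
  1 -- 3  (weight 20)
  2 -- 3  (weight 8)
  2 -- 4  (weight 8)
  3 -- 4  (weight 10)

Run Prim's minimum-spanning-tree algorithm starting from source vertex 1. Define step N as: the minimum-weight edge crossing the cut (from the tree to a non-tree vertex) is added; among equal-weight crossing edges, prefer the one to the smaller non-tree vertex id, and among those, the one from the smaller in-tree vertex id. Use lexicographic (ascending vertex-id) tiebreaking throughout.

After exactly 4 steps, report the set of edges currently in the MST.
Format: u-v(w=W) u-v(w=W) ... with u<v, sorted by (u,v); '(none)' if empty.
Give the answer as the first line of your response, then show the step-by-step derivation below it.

0-3(w=8) 0-4(w=2) 1-2(w=1) 2-3(w=8)

step 1: add edge 1-2 (w=1); MST = {1-2(w=1)}
step 2: add edge 2-3 (w=8); MST = {1-2(w=1) 2-3(w=8)}
step 3: add edge 0-3 (w=8); MST = {0-3(w=8) 1-2(w=1) 2-3(w=8)}
step 4: add edge 0-4 (w=2); MST = {0-3(w=8) 0-4(w=2) 1-2(w=1) 2-3(w=8)}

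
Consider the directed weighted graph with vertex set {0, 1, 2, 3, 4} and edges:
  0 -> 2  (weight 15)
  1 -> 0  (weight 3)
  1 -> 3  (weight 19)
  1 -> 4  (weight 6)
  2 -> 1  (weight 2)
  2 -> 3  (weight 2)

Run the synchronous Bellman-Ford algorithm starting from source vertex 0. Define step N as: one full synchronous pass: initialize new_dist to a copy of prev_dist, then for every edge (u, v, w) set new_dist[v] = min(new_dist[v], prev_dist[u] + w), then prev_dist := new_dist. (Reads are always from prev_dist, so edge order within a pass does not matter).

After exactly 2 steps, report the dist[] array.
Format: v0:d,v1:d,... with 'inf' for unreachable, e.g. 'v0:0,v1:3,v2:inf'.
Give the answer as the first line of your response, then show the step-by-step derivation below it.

v0:0,v1:17,v2:15,v3:17,v4:inf

step 1: dist = v0:0,v1:inf,v2:15,v3:inf,v4:inf
step 2: dist = v0:0,v1:17,v2:15,v3:17,v4:inf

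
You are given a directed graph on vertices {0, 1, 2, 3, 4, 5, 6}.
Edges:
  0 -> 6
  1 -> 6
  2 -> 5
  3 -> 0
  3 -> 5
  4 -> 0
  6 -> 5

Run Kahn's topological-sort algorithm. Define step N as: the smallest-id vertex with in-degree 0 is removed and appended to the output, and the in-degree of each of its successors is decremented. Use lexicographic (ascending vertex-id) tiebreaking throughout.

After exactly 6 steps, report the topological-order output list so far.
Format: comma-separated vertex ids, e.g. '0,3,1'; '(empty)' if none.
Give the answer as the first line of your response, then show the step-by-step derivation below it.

1,2,3,4,0,6

step 1: output 1; order=[1]; indeg=(2,0,0,0,0,3,1)
step 2: output 2; order=[1,2]; indeg=(2,0,0,0,0,2,1)
step 3: output 3; order=[1,2,3]; indeg=(1,0,0,0,0,1,1)
step 4: output 4; order=[1,2,3,4]; indeg=(0,0,0,0,0,1,1)
step 5: output 0; order=[1,2,3,4,0]; indeg=(0,0,0,0,0,1,0)
step 6: output 6; order=[1,2,3,4,0,6]; indeg=(0,0,0,0,0,0,0)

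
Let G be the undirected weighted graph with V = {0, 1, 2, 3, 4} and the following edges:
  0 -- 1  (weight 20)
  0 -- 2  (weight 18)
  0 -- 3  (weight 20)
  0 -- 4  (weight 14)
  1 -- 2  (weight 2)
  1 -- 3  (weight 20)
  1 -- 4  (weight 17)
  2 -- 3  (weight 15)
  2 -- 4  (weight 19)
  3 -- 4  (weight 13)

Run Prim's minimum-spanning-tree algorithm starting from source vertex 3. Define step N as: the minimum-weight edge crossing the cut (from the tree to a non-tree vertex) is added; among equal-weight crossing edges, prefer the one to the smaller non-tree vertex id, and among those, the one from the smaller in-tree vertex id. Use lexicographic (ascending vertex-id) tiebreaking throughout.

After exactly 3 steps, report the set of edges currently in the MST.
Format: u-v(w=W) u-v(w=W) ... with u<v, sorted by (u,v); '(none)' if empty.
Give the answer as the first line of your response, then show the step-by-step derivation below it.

0-4(w=14) 2-3(w=15) 3-4(w=13)

step 1: add edge 3-4 (w=13); MST = {3-4(w=13)}
step 2: add edge 0-4 (w=14); MST = {0-4(w=14) 3-4(w=13)}
step 3: add edge 2-3 (w=15); MST = {0-4(w=14) 2-3(w=15) 3-4(w=13)}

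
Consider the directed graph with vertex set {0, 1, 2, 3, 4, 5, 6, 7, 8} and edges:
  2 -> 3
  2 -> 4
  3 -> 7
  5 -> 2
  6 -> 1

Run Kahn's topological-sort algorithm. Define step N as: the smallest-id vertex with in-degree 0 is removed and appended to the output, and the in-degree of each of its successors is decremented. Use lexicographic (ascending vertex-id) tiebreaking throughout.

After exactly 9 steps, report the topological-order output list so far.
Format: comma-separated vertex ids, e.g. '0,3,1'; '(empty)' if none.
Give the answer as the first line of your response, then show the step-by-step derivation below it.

0,5,2,3,4,6,1,7,8

step 1: output 0; order=[0]; indeg=(0,1,1,1,1,0,0,1,0)
step 2: output 5; order=[0,5]; indeg=(0,1,0,1,1,0,0,1,0)
step 3: output 2; order=[0,5,2]; indeg=(0,1,0,0,0,0,0,1,0)
step 4: output 3; order=[0,5,2,3]; indeg=(0,1,0,0,0,0,0,0,0)
step 5: output 4; order=[0,5,2,3,4]; indeg=(0,1,0,0,0,0,0,0,0)
step 6: output 6; order=[0,5,2,3,4,6]; indeg=(0,0,0,0,0,0,0,0,0)
step 7: output 1; order=[0,5,2,3,4,6,1]; indeg=(0,0,0,0,0,0,0,0,0)
step 8: output 7; order=[0,5,2,3,4,6,1,7]; indeg=(0,0,0,0,0,0,0,0,0)
step 9: output 8; order=[0,5,2,3,4,6,1,7,8]; indeg=(0,0,0,0,0,0,0,0,0)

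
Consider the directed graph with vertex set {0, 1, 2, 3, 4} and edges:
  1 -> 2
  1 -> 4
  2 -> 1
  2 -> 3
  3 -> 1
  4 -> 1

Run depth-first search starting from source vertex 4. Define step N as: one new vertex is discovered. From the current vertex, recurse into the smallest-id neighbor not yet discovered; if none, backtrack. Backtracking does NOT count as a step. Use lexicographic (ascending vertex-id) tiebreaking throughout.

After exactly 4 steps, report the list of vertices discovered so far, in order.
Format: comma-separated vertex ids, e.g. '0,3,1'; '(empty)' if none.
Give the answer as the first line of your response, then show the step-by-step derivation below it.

4,1,2,3

step 1: discover 4; path=4; order=4
step 2: discover 1; path=4>1; order=4,1
step 3: discover 2; path=4>1>2; order=4,1,2
step 4: discover 3; path=4>1>2>3; order=4,1,2,3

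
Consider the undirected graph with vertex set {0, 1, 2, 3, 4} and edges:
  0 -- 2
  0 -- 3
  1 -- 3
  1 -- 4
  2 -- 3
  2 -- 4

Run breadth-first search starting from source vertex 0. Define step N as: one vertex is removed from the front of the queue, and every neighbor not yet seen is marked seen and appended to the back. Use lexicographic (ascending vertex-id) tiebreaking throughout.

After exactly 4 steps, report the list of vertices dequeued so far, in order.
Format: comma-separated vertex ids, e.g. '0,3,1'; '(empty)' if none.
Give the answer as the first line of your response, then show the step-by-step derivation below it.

0,2,3,4

step 1: dequeue 0; queue=[2,3]; order=0
step 2: dequeue 2; queue=[3,4]; order=0,2
step 3: dequeue 3; queue=[4,1]; order=0,2,3
step 4: dequeue 4; queue=[1]; order=0,2,3,4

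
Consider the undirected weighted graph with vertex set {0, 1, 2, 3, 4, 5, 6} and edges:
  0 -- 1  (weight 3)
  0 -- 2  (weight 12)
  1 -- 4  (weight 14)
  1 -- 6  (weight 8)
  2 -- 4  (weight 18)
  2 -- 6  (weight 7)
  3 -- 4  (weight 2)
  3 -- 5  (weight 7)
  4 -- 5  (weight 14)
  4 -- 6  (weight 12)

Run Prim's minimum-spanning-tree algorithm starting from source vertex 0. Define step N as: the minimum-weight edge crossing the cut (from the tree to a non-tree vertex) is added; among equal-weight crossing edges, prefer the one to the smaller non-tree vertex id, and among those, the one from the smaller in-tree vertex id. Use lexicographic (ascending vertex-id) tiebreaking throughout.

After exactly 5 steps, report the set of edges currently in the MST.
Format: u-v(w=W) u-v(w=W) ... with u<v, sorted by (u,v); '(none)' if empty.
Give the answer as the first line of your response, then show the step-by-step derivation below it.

0-1(w=3) 1-6(w=8) 2-6(w=7) 3-4(w=2) 4-6(w=12)

step 1: add edge 0-1 (w=3); MST = {0-1(w=3)}
step 2: add edge 1-6 (w=8); MST = {0-1(w=3) 1-6(w=8)}
step 3: add edge 2-6 (w=7); MST = {0-1(w=3) 1-6(w=8) 2-6(w=7)}
step 4: add edge 4-6 (w=12); MST = {0-1(w=3) 1-6(w=8) 2-6(w=7) 4-6(w=12)}
step 5: add edge 3-4 (w=2); MST = {0-1(w=3) 1-6(w=8) 2-6(w=7) 3-4(w=2) 4-6(w=12)}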